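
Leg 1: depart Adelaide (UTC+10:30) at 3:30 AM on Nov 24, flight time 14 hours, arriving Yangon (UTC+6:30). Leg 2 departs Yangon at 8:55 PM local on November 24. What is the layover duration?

7 hours 25 minutes

Convert departure to UTC: 3:30 AM − 10:30 = 5:00 PM UTC on Nov 23.
Add 14 hours flight time → 7:00 AM UTC (Nov 24).
Yangon is UTC+6:30, so local arrival = 7:00 AM + 6:30 = 1:30 PM on Nov 24.
Layover = 8:55 PM − 1:30 PM = 7 hours 25 minutes.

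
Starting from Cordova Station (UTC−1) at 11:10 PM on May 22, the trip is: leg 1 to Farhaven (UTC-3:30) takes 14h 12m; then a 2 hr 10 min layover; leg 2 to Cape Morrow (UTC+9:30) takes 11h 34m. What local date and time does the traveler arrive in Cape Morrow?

1:36 PM on May 24

Convert departure to UTC: 11:10 PM + 1:00 = 12:10 AM UTC on May 23.
Add 14 hours and 12 minutes leg 1 → 2:22 PM UTC.
Add 2 hours 10 minutes layover in Farhaven → 4:32 PM UTC.
Add 11 hours 34 minutes leg 2 → 4:06 AM UTC (May 24).
Cape Morrow is UTC+9:30, so local arrival = 4:06 AM + 9:30 = 1:36 PM on May 24.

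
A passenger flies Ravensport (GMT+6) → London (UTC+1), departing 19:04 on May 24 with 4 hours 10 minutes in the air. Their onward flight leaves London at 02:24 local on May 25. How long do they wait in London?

8 hours 10 minutes

Convert departure to UTC: 19:04 − 6:00 = 13:04 UTC on May 24.
Add 4 hours and 10 minutes flight time → 17:14 UTC.
London is UTC+1:00, so local arrival = 17:14 + 1:00 = 18:14 on May 24.
Layover = 02:24 − 18:14 (+1 day) = 8 hours 10 minutes.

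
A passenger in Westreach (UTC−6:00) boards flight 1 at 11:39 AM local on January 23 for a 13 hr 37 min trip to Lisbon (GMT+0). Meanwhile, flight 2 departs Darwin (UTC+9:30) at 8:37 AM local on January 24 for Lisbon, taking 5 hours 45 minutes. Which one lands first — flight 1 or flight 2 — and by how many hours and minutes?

Flight 1 in UTC: 11:39 AM + 6:00 = 5:39 PM on Jan 23.
+13 hours and 37 minutes → arrive 7:16 AM UTC on Jan 24.
Flight 2 in UTC: 8:37 AM − 9:30 = 11:07 PM on Jan 23.
+5 hours 45 minutes → arrive 4:52 AM UTC on Jan 24.
Flight 2 lands earlier by 2 hours 24 minutes.

the second, by 2 hours 24 minutes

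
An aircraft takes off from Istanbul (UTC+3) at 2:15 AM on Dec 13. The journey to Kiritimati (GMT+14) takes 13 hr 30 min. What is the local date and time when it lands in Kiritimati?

Convert departure to UTC: 2:15 AM − 3:00 = 11:15 PM UTC on Dec 12.
Add 13 hours 30 minutes travel time → 12:45 PM UTC (Dec 13).
Kiritimati is UTC+14:00, so local arrival = 12:45 PM + 14:00 = 2:45 AM on Dec 14.

2:45 AM on December 14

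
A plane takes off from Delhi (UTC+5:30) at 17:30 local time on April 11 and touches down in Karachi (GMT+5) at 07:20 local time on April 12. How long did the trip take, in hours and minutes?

14 hours 20 minutes

Departure in UTC: 17:30 − 5:30 = 12:00 on Apr 11.
Arrival in UTC: 07:20 − 5:00 = 02:20 on Apr 12.
Elapsed = 02:20 − 12:00 (+1 day) = 14 hours 20 minutes.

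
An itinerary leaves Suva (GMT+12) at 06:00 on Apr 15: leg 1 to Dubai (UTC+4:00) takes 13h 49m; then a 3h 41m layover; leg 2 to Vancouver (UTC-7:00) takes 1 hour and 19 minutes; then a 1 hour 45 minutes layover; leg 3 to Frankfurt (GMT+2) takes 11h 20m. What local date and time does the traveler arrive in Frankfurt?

Convert departure to UTC: 06:00 − 12:00 = 18:00 UTC on Apr 14.
Add 13 hours 49 minutes leg 1 → 07:49 UTC (Apr 15).
Add 3 hours and 41 minutes layover in Dubai → 11:30 UTC.
Add 1 hour and 19 minutes leg 2 → 12:49 UTC.
Add 1 hour 45 minutes layover in Vancouver → 14:34 UTC.
Add 11 hours and 20 minutes leg 3 → 01:54 UTC (Apr 16).
Frankfurt is UTC+2:00, so local arrival = 01:54 + 2:00 = 03:54 on Apr 16.

03:54 on Apr 16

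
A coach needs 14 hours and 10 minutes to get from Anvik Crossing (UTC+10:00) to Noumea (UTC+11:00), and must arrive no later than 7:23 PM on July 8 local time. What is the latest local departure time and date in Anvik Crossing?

Target arrival in UTC: 7:23 PM − 11:00 = 8:23 AM on Jul 8.
Subtract 14 hours and 10 minutes → departure 6:13 PM UTC on Jul 7.
Anvik Crossing is UTC+10:00: 6:13 PM + 10:00 = 4:13 AM on Jul 8.

4:13 AM on July 8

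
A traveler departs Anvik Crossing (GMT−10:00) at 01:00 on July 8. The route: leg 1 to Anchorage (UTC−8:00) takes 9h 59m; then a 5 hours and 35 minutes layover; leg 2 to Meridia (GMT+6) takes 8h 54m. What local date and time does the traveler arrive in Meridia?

17:28 on July 9

Convert departure to UTC: 01:00 + 10:00 = 11:00 UTC on Jul 8.
Add 9 hours and 59 minutes leg 1 → 20:59 UTC.
Add 5 hours and 35 minutes layover in Anchorage → 02:34 UTC (Jul 9).
Add 8 hours and 54 minutes leg 2 → 11:28 UTC.
Meridia is UTC+6:00, so local arrival = 11:28 + 6:00 = 17:28 on Jul 9.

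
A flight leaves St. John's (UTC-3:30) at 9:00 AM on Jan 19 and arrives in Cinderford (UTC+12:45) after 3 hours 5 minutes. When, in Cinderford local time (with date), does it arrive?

4:20 AM on January 20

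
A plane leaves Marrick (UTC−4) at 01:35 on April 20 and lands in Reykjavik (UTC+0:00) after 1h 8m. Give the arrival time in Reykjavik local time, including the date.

06:43 on Apr 20

Reykjavik is 4:00 ahead of Marrick.
After 1 hour 8 minutes it is 02:43 in Marrick.
Shift by the zone difference: 02:43 + 4:00 = 06:43 on Apr 20 in Reykjavik.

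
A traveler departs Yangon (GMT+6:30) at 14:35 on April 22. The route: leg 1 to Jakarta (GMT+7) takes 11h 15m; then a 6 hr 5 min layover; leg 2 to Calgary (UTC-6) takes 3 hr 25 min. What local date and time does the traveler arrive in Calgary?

22:50 on April 22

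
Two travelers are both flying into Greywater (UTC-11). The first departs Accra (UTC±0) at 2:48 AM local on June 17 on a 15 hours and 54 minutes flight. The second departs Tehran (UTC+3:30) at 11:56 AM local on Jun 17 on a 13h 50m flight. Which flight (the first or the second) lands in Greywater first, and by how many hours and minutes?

Flight 1 departs at 2:48 AM UTC (Jun 17).
+15 hours 54 minutes → arrive 6:42 PM UTC on Jun 17.
Flight 2 in UTC: 11:56 AM − 3:30 = 8:26 AM on Jun 17.
+13 hours 50 minutes → arrive 10:16 PM UTC on Jun 17.
Flight 1 lands earlier by 3 hours 34 minutes.

the first, by 3 hours 34 minutes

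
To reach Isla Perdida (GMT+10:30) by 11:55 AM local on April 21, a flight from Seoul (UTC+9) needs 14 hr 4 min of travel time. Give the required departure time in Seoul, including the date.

8:21 PM on Apr 20

Target arrival in UTC: 11:55 AM − 10:30 = 1:25 AM on Apr 21.
Subtract 14 hours and 4 minutes → departure 11:21 AM UTC on Apr 20.
Seoul is UTC+9:00: 11:21 AM + 9:00 = 8:21 PM on Apr 20.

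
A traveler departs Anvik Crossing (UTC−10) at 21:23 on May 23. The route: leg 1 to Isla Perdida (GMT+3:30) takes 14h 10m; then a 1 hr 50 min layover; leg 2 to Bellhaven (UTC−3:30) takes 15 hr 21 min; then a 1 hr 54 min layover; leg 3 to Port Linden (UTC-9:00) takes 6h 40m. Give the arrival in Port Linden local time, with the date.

Convert departure to UTC: 21:23 + 10:00 = 07:23 UTC on May 24.
Add 14 hours 10 minutes leg 1 → 21:33 UTC.
Add 1 hour and 50 minutes layover in Isla Perdida → 23:23 UTC.
Add 15 hours and 21 minutes leg 2 → 14:44 UTC (May 25).
Add 1 hour and 54 minutes layover in Bellhaven → 16:38 UTC.
Add 6 hours and 40 minutes leg 3 → 23:18 UTC.
Port Linden is UTC−9:00, so local arrival = 23:18 − 9:00 = 14:18 on May 25.

14:18 on May 25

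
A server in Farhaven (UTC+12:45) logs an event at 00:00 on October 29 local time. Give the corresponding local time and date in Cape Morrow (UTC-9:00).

In UTC: 00:00 − 12:45 = 11:15 on Oct 28.
Cape Morrow is UTC−9:00: 11:15 − 9:00 = 02:15 on Oct 28.

02:15 on October 28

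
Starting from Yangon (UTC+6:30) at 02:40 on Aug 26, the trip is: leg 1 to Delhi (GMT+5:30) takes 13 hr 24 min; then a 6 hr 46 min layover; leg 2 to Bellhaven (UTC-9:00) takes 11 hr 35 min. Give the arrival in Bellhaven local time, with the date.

18:55 on August 26

Convert departure to UTC: 02:40 − 6:30 = 20:10 UTC on Aug 25.
Add 13 hours 24 minutes leg 1 → 09:34 UTC (Aug 26).
Add 6 hours and 46 minutes layover in Delhi → 16:20 UTC.
Add 11 hours and 35 minutes leg 2 → 03:55 UTC (Aug 27).
Bellhaven is UTC−9:00, so local arrival = 03:55 − 9:00 = 18:55 on Aug 26.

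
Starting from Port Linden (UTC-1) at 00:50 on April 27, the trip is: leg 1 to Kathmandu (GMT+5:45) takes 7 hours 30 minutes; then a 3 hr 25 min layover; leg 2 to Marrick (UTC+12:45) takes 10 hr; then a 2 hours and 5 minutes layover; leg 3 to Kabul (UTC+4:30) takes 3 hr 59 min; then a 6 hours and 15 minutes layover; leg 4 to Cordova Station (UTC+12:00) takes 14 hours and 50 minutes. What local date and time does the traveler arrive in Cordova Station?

13:54 on Apr 29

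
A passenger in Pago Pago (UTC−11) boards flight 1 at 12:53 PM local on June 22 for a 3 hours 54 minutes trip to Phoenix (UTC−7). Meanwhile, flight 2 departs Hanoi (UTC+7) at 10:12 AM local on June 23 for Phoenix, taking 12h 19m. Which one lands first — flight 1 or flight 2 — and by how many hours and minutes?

the first, by 11 hours 44 minutes

Flight 1 in UTC: 12:53 PM + 11:00 = 11:53 PM on Jun 22.
+3 hours and 54 minutes → arrive 3:47 AM UTC on Jun 23.
Flight 2 in UTC: 10:12 AM − 7:00 = 3:12 AM on Jun 23.
+12 hours 19 minutes → arrive 3:31 PM UTC on Jun 23.
Flight 1 lands earlier by 11 hours 44 minutes.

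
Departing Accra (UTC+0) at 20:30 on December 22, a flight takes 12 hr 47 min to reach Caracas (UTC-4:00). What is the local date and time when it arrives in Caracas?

Accra is at UTC+0, so departure is already 20:30 UTC on Dec 22.
Add 12 hours 47 minutes travel time → 09:17 UTC (Dec 23).
Caracas is UTC−4:00, so local arrival = 09:17 − 4:00 = 05:17 on Dec 23.

05:17 on December 23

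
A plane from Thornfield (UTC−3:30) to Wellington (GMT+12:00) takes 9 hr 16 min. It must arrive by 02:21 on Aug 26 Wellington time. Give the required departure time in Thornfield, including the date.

01:35 on August 25

Target arrival in UTC: 02:21 − 12:00 = 14:21 on Aug 25.
Subtract 9 hours and 16 minutes → departure 05:05 UTC on Aug 25.
Thornfield is UTC−3:30: 05:05 − 3:30 = 01:35 on Aug 25.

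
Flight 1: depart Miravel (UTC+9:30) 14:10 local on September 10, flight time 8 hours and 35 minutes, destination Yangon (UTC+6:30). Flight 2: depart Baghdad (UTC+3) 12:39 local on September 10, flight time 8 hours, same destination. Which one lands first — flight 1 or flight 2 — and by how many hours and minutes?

the first, by 4 hours 24 minutes

Flight 1 in UTC: 14:10 − 9:30 = 04:40 on Sep 10.
+8 hours 35 minutes → arrive 13:15 UTC on Sep 10.
Flight 2 in UTC: 12:39 − 3:00 = 09:39 on Sep 10.
+8 hours → arrive 17:39 UTC on Sep 10.
Flight 1 lands earlier by 4 hours 24 minutes.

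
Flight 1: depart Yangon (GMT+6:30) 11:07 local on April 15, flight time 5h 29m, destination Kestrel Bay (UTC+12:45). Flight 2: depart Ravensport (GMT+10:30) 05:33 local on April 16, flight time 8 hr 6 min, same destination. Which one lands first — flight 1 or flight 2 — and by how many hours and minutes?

Flight 1 in UTC: 11:07 − 6:30 = 04:37 on Apr 15.
+5 hours 29 minutes → arrive 10:06 UTC on Apr 15.
Flight 2 in UTC: 05:33 − 10:30 = 19:03 on Apr 15.
+8 hours 6 minutes → arrive 03:09 UTC on Apr 16.
Flight 1 lands earlier by 17 hours 3 minutes.

the first, by 17 hours 3 minutes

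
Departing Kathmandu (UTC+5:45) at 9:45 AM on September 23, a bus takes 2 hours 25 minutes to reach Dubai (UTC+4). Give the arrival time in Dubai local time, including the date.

Convert departure to UTC: 9:45 AM − 5:45 = 4:00 AM UTC on Sep 23.
Add 2 hours 25 minutes travel time → 6:25 AM UTC.
Dubai is UTC+4:00, so local arrival = 6:25 AM + 4:00 = 10:25 AM on Sep 23.

10:25 AM on September 23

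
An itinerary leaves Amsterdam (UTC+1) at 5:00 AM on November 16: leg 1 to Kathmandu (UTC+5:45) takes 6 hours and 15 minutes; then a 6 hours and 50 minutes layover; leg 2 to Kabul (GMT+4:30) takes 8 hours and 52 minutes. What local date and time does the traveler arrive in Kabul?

6:27 AM on November 17

Convert departure to UTC: 5:00 AM − 1:00 = 4:00 AM UTC on Nov 16.
Add 6 hours and 15 minutes leg 1 → 10:15 AM UTC.
Add 6 hours 50 minutes layover in Kathmandu → 5:05 PM UTC.
Add 8 hours and 52 minutes leg 2 → 1:57 AM UTC (Nov 17).
Kabul is UTC+4:30, so local arrival = 1:57 AM + 4:30 = 6:27 AM on Nov 17.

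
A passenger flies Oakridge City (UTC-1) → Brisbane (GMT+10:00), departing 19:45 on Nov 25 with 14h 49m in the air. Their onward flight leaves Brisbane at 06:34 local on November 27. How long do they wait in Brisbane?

9 hours

Convert departure to UTC: 19:45 + 1:00 = 20:45 UTC on Nov 25.
Add 14 hours 49 minutes flight time → 11:34 UTC (Nov 26).
Brisbane is UTC+10:00, so local arrival = 11:34 + 10:00 = 21:34 on Nov 26.
Layover = 06:34 − 21:34 (+1 day) = 9 hours.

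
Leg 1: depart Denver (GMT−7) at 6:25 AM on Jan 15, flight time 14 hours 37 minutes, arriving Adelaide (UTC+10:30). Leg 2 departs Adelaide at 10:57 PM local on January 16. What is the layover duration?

8 hours 25 minutes

Convert departure to UTC: 6:25 AM + 7:00 = 1:25 PM UTC on Jan 15.
Add 14 hours 37 minutes flight time → 4:02 AM UTC (Jan 16).
Adelaide is UTC+10:30, so local arrival = 4:02 AM + 10:30 = 2:32 PM on Jan 16.
Layover = 10:57 PM − 2:32 PM = 8 hours 25 minutes.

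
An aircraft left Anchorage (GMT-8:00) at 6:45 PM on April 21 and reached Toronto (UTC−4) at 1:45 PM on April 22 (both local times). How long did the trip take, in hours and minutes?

Toronto is 4:00 ahead of Anchorage.
Clock-face elapsed time (ignoring zones) is 19 hours.
Actual elapsed = 19 hours − 4:00 = 15 hours.

15 hours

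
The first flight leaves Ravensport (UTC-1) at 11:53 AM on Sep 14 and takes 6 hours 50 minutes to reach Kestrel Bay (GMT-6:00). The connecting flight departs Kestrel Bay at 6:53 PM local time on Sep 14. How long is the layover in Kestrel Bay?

Convert departure to UTC: 11:53 AM + 1:00 = 12:53 PM UTC on Sep 14.
Add 6 hours 50 minutes flight time → 7:43 PM UTC.
Kestrel Bay is UTC−6:00, so local arrival = 7:43 PM − 6:00 = 1:43 PM on Sep 14.
Layover = 6:53 PM − 1:43 PM = 5 hours 10 minutes.

5 hours 10 minutes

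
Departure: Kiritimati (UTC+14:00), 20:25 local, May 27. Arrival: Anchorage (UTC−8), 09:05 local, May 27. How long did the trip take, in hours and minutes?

Departure in UTC: 20:25 − 14:00 = 06:25 on May 27.
Arrival in UTC: 09:05 + 8:00 = 17:05 on May 27.
Elapsed = 17:05 − 06:25 = 10 hours 40 minutes.

10 hours 40 minutes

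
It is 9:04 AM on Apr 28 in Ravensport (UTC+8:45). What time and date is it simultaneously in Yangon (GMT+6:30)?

6:49 AM on April 28

In UTC: 9:04 AM − 8:45 = 12:19 AM on Apr 28.
Yangon is UTC+6:30: 12:19 AM + 6:30 = 6:49 AM on Apr 28.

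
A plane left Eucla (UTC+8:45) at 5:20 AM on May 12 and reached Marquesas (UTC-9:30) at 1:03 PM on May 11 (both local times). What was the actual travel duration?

Marquesas is 18:15 behind Eucla.
Clock-face elapsed time (ignoring zones) is −16 hours 17 minutes.
Actual elapsed = −16 hours 17 minutes + 18:15 = 1 hour 58 minutes.

1 hour 58 minutes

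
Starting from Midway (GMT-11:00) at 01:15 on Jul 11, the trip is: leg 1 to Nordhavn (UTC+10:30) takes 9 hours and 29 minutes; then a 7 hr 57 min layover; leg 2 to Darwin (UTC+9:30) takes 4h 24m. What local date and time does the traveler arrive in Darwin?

19:35 on Jul 12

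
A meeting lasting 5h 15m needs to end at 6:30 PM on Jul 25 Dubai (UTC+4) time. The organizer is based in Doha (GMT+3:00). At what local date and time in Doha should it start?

Target end time in UTC: 6:30 PM − 4:00 = 2:30 PM on Jul 25.
Subtract 5 hours and 15 minutes → start 9:15 AM UTC on Jul 25.
Doha is UTC+3:00: 9:15 AM + 3:00 = 12:15 PM on Jul 25.

12:15 PM on Jul 25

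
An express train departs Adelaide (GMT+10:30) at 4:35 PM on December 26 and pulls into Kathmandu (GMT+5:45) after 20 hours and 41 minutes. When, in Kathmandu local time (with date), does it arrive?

Convert departure to UTC: 4:35 PM − 10:30 = 6:05 AM UTC on Dec 26.
Add 20 hours and 41 minutes travel time → 2:46 AM UTC (Dec 27).
Kathmandu is UTC+5:45, so local arrival = 2:46 AM + 5:45 = 8:31 AM on Dec 27.

8:31 AM on Dec 27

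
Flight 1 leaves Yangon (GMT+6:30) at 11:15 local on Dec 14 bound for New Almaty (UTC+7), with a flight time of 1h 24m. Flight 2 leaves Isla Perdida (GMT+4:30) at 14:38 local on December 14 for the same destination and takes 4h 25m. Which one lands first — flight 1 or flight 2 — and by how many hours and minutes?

the first, by 8 hours 24 minutes

Flight 1 in UTC: 11:15 − 6:30 = 04:45 on Dec 14.
+1 hour 24 minutes → arrive 06:09 UTC on Dec 14.
Flight 2 in UTC: 14:38 − 4:30 = 10:08 on Dec 14.
+4 hours and 25 minutes → arrive 14:33 UTC on Dec 14.
Flight 1 lands earlier by 8 hours 24 minutes.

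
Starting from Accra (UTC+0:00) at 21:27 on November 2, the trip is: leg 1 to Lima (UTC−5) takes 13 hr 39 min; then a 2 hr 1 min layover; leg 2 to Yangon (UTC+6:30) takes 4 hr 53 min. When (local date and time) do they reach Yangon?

00:30 on Nov 4

Accra is at UTC+0, so departure is already 21:27 UTC on Nov 2.
Add 13 hours and 39 minutes leg 1 → 11:06 UTC (Nov 3).
Add 2 hours and 1 minute layover in Lima → 13:07 UTC.
Add 4 hours 53 minutes leg 2 → 18:00 UTC.
Yangon is UTC+6:30, so local arrival = 18:00 + 6:30 = 00:30 on Nov 4.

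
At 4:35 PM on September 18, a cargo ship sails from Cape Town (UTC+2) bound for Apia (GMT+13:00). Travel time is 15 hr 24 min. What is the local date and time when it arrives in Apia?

Apia is 11:00 ahead of Cape Town.
After 15 hours and 24 minutes it is 7:59 AM (Sep 19) in Cape Town.
Shift by the zone difference: 7:59 AM + 11:00 = 6:59 PM on Sep 19 in Apia.

6:59 PM on September 19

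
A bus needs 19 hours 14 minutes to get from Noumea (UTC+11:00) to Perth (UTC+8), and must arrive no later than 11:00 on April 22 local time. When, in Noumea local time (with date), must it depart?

Target arrival in UTC: 11:00 − 8:00 = 03:00 on Apr 22.
Subtract 19 hours 14 minutes → departure 07:46 UTC on Apr 21.
Noumea is UTC+11:00: 07:46 + 11:00 = 18:46 on Apr 21.

18:46 on April 21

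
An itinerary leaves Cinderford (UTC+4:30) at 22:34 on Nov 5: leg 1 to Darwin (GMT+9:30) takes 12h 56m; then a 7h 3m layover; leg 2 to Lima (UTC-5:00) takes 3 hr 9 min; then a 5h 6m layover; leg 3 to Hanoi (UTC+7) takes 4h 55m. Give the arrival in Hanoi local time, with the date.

10:13 on Nov 7

Convert departure to UTC: 22:34 − 4:30 = 18:04 UTC on Nov 5.
Add 12 hours and 56 minutes leg 1 → 07:00 UTC (Nov 6).
Add 7 hours 3 minutes layover in Darwin → 14:03 UTC.
Add 3 hours and 9 minutes leg 2 → 17:12 UTC.
Add 5 hours 6 minutes layover in Lima → 22:18 UTC.
Add 4 hours 55 minutes leg 3 → 03:13 UTC (Nov 7).
Hanoi is UTC+7:00, so local arrival = 03:13 + 7:00 = 10:13 on Nov 7.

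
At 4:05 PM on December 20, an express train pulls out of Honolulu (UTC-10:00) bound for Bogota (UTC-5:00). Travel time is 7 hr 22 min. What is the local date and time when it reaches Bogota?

4:27 AM on December 21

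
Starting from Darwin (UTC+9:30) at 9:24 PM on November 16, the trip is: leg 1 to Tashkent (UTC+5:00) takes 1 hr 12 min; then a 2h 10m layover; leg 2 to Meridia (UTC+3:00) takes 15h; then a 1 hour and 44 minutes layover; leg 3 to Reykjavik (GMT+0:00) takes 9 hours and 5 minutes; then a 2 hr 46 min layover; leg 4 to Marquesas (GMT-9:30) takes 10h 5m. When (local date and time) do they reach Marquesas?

Convert departure to UTC: 9:24 PM − 9:30 = 11:54 AM UTC on Nov 16.
Add 1 hour 12 minutes leg 1 → 1:06 PM UTC.
Add 2 hours and 10 minutes layover in Tashkent → 3:16 PM UTC.
Add 15 hours leg 2 → 6:16 AM UTC (Nov 17).
Add 1 hour 44 minutes layover in Meridia → 8:00 AM UTC.
Add 9 hours and 5 minutes leg 3 → 5:05 PM UTC.
Add 2 hours and 46 minutes layover in Reykjavik → 7:51 PM UTC.
Add 10 hours and 5 minutes leg 4 → 5:56 AM UTC (Nov 18).
Marquesas is UTC−9:30, so local arrival = 5:56 AM − 9:30 = 8:26 PM on Nov 17.

8:26 PM on Nov 17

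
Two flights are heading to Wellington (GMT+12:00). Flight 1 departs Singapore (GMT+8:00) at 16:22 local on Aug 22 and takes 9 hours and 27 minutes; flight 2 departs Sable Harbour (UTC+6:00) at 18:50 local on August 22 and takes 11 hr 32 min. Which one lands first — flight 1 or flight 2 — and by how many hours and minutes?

Flight 1 in UTC: 16:22 − 8:00 = 08:22 on Aug 22.
+9 hours and 27 minutes → arrive 17:49 UTC on Aug 22.
Flight 2 in UTC: 18:50 − 6:00 = 12:50 on Aug 22.
+11 hours and 32 minutes → arrive 00:22 UTC on Aug 23.
Flight 1 lands earlier by 6 hours 33 minutes.

the first, by 6 hours 33 minutes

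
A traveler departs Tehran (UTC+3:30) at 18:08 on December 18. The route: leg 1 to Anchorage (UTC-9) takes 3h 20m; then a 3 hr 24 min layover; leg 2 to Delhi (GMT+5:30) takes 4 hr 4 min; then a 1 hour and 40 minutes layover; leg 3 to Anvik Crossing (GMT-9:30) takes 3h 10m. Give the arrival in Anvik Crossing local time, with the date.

20:46 on December 18

Convert departure to UTC: 18:08 − 3:30 = 14:38 UTC on Dec 18.
Add 3 hours 20 minutes leg 1 → 17:58 UTC.
Add 3 hours 24 minutes layover in Anchorage → 21:22 UTC.
Add 4 hours and 4 minutes leg 2 → 01:26 UTC (Dec 19).
Add 1 hour 40 minutes layover in Delhi → 03:06 UTC.
Add 3 hours and 10 minutes leg 3 → 06:16 UTC.
Anvik Crossing is UTC−9:30, so local arrival = 06:16 − 9:30 = 20:46 on Dec 18.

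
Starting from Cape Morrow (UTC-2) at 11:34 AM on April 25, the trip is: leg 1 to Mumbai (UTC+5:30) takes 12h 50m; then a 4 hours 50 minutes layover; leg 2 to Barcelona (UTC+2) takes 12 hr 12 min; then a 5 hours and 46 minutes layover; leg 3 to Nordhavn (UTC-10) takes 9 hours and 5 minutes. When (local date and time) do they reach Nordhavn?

12:17 AM on Apr 27

Convert departure to UTC: 11:34 AM + 2:00 = 1:34 PM UTC on Apr 25.
Add 12 hours and 50 minutes leg 1 → 2:24 AM UTC (Apr 26).
Add 4 hours and 50 minutes layover in Mumbai → 7:14 AM UTC.
Add 12 hours and 12 minutes leg 2 → 7:26 PM UTC.
Add 5 hours and 46 minutes layover in Barcelona → 1:12 AM UTC (Apr 27).
Add 9 hours and 5 minutes leg 3 → 10:17 AM UTC.
Nordhavn is UTC−10:00, so local arrival = 10:17 AM − 10:00 = 12:17 AM on Apr 27.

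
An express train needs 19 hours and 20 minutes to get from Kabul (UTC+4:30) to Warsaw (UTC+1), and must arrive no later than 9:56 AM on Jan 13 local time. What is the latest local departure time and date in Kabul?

6:06 PM on January 12

Target arrival in UTC: 9:56 AM − 1:00 = 8:56 AM on Jan 13.
Subtract 19 hours 20 minutes → departure 1:36 PM UTC on Jan 12.
Kabul is UTC+4:30: 1:36 PM + 4:30 = 6:06 PM on Jan 12.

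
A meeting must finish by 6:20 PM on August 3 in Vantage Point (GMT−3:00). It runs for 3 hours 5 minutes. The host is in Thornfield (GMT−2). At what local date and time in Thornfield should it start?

4:15 PM on August 3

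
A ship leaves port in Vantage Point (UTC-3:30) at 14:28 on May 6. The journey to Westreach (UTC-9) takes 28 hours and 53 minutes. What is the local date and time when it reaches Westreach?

13:51 on May 7

Westreach is 5:30 behind Vantage Point.
After 28 hours 53 minutes it is 19:21 (May 7) in Vantage Point.
Shift by the zone difference: 19:21 − 5:30 = 13:51 on May 7 in Westreach.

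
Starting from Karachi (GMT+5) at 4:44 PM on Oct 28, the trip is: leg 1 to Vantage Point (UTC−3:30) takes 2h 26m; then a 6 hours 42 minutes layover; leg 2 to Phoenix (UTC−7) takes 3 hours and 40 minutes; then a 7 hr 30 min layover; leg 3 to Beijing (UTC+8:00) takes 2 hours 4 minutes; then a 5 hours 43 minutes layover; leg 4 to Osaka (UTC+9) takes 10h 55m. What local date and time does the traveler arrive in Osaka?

Convert departure to UTC: 4:44 PM − 5:00 = 11:44 AM UTC on Oct 28.
Add 2 hours and 26 minutes leg 1 → 2:10 PM UTC.
Add 6 hours and 42 minutes layover in Vantage Point → 8:52 PM UTC.
Add 3 hours 40 minutes leg 2 → 12:32 AM UTC (Oct 29).
Add 7 hours 30 minutes layover in Phoenix → 8:02 AM UTC.
Add 2 hours 4 minutes leg 3 → 10:06 AM UTC.
Add 5 hours 43 minutes layover in Beijing → 3:49 PM UTC.
Add 10 hours 55 minutes leg 4 → 2:44 AM UTC (Oct 30).
Osaka is UTC+9:00, so local arrival = 2:44 AM + 9:00 = 11:44 AM on Oct 30.

11:44 AM on Oct 30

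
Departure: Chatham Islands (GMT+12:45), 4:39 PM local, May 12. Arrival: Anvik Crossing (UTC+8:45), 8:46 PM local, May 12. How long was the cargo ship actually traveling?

Anvik Crossing is 4:00 behind Chatham Islands.
Clock-face elapsed time (ignoring zones) is 4 hours 7 minutes.
Actual elapsed = 4 hours 7 minutes + 4:00 = 8 hours 7 minutes.

8 hours 7 minutes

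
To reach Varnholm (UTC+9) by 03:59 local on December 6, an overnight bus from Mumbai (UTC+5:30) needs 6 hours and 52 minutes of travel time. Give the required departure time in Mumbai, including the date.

Target arrival in UTC: 03:59 − 9:00 = 18:59 on Dec 5.
Subtract 6 hours 52 minutes → departure 12:07 UTC on Dec 5.
Mumbai is UTC+5:30: 12:07 + 5:30 = 17:37 on Dec 5.

17:37 on December 5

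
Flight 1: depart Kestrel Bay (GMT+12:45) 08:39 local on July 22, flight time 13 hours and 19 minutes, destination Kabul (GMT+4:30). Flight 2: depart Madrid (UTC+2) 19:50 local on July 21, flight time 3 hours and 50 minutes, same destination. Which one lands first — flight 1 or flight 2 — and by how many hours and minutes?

Flight 1 in UTC: 08:39 − 12:45 = 19:54 on Jul 21.
+13 hours 19 minutes → arrive 09:13 UTC on Jul 22.
Flight 2 in UTC: 19:50 − 2:00 = 17:50 on Jul 21.
+3 hours and 50 minutes → arrive 21:40 UTC on Jul 21.
Flight 2 lands earlier by 11 hours 33 minutes.

the second, by 11 hours 33 minutes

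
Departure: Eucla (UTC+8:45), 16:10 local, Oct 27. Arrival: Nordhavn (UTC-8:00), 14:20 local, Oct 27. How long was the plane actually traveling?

14 hours 55 minutes

Departure in UTC: 16:10 − 8:45 = 07:25 on Oct 27.
Arrival in UTC: 14:20 + 8:00 = 22:20 on Oct 27.
Elapsed = 22:20 − 07:25 = 14 hours 55 minutes.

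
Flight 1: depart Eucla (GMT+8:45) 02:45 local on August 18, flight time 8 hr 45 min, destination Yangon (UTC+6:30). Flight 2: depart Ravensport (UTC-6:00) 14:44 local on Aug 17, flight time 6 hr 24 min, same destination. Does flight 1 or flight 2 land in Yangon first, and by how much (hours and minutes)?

Flight 1 in UTC: 02:45 − 8:45 = 18:00 on Aug 17.
+8 hours 45 minutes → arrive 02:45 UTC on Aug 18.
Flight 2 in UTC: 14:44 + 6:00 = 20:44 on Aug 17.
+6 hours and 24 minutes → arrive 03:08 UTC on Aug 18.
Flight 1 lands earlier by 23 minutes.

the first, by 23 minutes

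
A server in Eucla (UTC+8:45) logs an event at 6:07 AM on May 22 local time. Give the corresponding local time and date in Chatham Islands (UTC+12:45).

10:07 AM on May 22

In UTC: 6:07 AM − 8:45 = 9:22 PM on May 21.
Chatham Islands is UTC+12:45: 9:22 PM + 12:45 = 10:07 AM on May 22.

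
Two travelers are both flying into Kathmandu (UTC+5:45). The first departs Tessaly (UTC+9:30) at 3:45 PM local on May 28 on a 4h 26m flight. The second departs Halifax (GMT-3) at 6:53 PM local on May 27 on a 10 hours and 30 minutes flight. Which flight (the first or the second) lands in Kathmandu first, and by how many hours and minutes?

the second, by 2 hours 18 minutes

Flight 1 in UTC: 3:45 PM − 9:30 = 6:15 AM on May 28.
+4 hours and 26 minutes → arrive 10:41 AM UTC on May 28.
Flight 2 in UTC: 6:53 PM + 3:00 = 9:53 PM on May 27.
+10 hours 30 minutes → arrive 8:23 AM UTC on May 28.
Flight 2 lands earlier by 2 hours 18 minutes.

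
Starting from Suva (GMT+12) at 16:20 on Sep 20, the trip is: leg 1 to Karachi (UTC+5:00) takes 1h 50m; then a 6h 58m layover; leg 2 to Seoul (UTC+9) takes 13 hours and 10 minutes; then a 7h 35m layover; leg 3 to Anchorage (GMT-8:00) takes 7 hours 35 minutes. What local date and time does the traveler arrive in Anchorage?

Convert departure to UTC: 16:20 − 12:00 = 04:20 UTC on Sep 20.
Add 1 hour and 50 minutes leg 1 → 06:10 UTC.
Add 6 hours and 58 minutes layover in Karachi → 13:08 UTC.
Add 13 hours 10 minutes leg 2 → 02:18 UTC (Sep 21).
Add 7 hours and 35 minutes layover in Seoul → 09:53 UTC.
Add 7 hours and 35 minutes leg 3 → 17:28 UTC.
Anchorage is UTC−8:00, so local arrival = 17:28 − 8:00 = 09:28 on Sep 21.

09:28 on September 21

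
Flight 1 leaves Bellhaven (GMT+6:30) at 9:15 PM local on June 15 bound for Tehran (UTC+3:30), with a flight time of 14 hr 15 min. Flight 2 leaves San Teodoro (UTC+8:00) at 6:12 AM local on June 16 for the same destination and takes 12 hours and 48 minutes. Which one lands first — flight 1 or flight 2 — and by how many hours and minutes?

Flight 1 in UTC: 9:15 PM − 6:30 = 2:45 PM on Jun 15.
+14 hours and 15 minutes → arrive 5:00 AM UTC on Jun 16.
Flight 2 in UTC: 6:12 AM − 8:00 = 10:12 PM on Jun 15.
+12 hours 48 minutes → arrive 11:00 AM UTC on Jun 16.
Flight 1 lands earlier by 6 hours.

the first, by 6 hours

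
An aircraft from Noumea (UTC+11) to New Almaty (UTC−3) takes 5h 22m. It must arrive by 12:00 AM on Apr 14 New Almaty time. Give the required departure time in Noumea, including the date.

Target arrival in UTC: 12:00 AM + 3:00 = 3:00 AM on Apr 14.
Subtract 5 hours and 22 minutes → departure 9:38 PM UTC on Apr 13.
Noumea is UTC+11:00: 9:38 PM + 11:00 = 8:38 AM on Apr 14.

8:38 AM on Apr 14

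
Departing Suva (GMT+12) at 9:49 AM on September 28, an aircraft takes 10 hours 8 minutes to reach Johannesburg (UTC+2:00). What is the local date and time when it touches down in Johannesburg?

9:57 AM on September 28

Johannesburg is 10:00 behind Suva.
After 10 hours 8 minutes it is 7:57 PM in Suva.
Shift by the zone difference: 7:57 PM − 10:00 = 9:57 AM on Sep 28 in Johannesburg.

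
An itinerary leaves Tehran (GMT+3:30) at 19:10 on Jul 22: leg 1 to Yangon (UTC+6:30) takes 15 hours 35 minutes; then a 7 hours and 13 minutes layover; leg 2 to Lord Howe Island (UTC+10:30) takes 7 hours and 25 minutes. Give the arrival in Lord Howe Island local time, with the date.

08:23 on July 24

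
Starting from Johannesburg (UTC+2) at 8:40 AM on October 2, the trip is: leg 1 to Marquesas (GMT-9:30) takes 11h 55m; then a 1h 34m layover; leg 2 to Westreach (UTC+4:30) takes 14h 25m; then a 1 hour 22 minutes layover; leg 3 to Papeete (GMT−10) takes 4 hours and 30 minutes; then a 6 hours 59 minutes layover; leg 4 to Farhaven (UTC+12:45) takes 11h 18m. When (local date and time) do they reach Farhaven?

Convert departure to UTC: 8:40 AM − 2:00 = 6:40 AM UTC on Oct 2.
Add 11 hours 55 minutes leg 1 → 6:35 PM UTC.
Add 1 hour 34 minutes layover in Marquesas → 8:09 PM UTC.
Add 14 hours and 25 minutes leg 2 → 10:34 AM UTC (Oct 3).
Add 1 hour 22 minutes layover in Westreach → 11:56 AM UTC.
Add 4 hours and 30 minutes leg 3 → 4:26 PM UTC.
Add 6 hours and 59 minutes layover in Papeete → 11:25 PM UTC.
Add 11 hours and 18 minutes leg 4 → 10:43 AM UTC (Oct 4).
Farhaven is UTC+12:45, so local arrival = 10:43 AM + 12:45 = 11:28 PM on Oct 4.

11:28 PM on Oct 4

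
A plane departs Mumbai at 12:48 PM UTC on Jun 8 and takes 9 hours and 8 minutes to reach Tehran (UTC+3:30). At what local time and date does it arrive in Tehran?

1:26 AM on June 9

Departure is given in UTC: 12:48 PM on Jun 8.
Add 9 hours and 8 minutes → 9:56 PM UTC.
Tehran is UTC+3:30: 9:56 PM + 3:30 = 1:26 AM on Jun 9.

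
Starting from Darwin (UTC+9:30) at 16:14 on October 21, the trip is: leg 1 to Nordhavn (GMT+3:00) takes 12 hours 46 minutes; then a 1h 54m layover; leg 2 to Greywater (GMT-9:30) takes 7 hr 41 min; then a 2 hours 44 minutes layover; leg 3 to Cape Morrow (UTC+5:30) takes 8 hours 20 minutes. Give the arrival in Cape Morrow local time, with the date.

21:39 on October 22

Convert departure to UTC: 16:14 − 9:30 = 06:44 UTC on Oct 21.
Add 12 hours 46 minutes leg 1 → 19:30 UTC.
Add 1 hour and 54 minutes layover in Nordhavn → 21:24 UTC.
Add 7 hours 41 minutes leg 2 → 05:05 UTC (Oct 22).
Add 2 hours and 44 minutes layover in Greywater → 07:49 UTC.
Add 8 hours 20 minutes leg 3 → 16:09 UTC.
Cape Morrow is UTC+5:30, so local arrival = 16:09 + 5:30 = 21:39 on Oct 22.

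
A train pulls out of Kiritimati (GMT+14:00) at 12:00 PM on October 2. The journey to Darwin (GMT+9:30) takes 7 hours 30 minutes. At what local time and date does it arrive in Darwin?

Convert departure to UTC: 12:00 PM − 14:00 = 10:00 PM UTC on Oct 1.
Add 7 hours 30 minutes travel time → 5:30 AM UTC (Oct 2).
Darwin is UTC+9:30, so local arrival = 5:30 AM + 9:30 = 3:00 PM on Oct 2.

3:00 PM on October 2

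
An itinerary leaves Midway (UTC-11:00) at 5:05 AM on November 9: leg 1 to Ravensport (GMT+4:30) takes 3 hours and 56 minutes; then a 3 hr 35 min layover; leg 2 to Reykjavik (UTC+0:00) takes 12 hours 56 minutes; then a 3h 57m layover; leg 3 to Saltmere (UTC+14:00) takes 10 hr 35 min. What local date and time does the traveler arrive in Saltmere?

Convert departure to UTC: 5:05 AM + 11:00 = 4:05 PM UTC on Nov 9.
Add 3 hours and 56 minutes leg 1 → 8:01 PM UTC.
Add 3 hours and 35 minutes layover in Ravensport → 11:36 PM UTC.
Add 12 hours 56 minutes leg 2 → 12:32 PM UTC (Nov 10).
Add 3 hours and 57 minutes layover in Reykjavik → 4:29 PM UTC.
Add 10 hours and 35 minutes leg 3 → 3:04 AM UTC (Nov 11).
Saltmere is UTC+14:00, so local arrival = 3:04 AM + 14:00 = 5:04 PM on Nov 11.

5:04 PM on November 11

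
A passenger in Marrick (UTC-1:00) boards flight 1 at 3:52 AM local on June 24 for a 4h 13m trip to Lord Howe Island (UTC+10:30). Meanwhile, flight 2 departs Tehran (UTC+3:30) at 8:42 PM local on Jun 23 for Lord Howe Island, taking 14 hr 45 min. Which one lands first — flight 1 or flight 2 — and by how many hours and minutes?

Flight 1 in UTC: 3:52 AM + 1:00 = 4:52 AM on Jun 24.
+4 hours and 13 minutes → arrive 9:05 AM UTC on Jun 24.
Flight 2 in UTC: 8:42 PM − 3:30 = 5:12 PM on Jun 23.
+14 hours and 45 minutes → arrive 7:57 AM UTC on Jun 24.
Flight 2 lands earlier by 1 hour 8 minutes.

the second, by 1 hour 8 minutes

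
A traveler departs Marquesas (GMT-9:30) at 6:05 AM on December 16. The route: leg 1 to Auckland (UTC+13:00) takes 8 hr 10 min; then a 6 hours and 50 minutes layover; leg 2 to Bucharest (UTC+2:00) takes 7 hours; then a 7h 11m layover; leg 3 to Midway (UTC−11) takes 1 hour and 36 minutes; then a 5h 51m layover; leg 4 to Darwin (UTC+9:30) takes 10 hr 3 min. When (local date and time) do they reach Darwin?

11:46 PM on Dec 18

Convert departure to UTC: 6:05 AM + 9:30 = 3:35 PM UTC on Dec 16.
Add 8 hours and 10 minutes leg 1 → 11:45 PM UTC.
Add 6 hours 50 minutes layover in Auckland → 6:35 AM UTC (Dec 17).
Add 7 hours leg 2 → 1:35 PM UTC.
Add 7 hours 11 minutes layover in Bucharest → 8:46 PM UTC.
Add 1 hour 36 minutes leg 3 → 10:22 PM UTC.
Add 5 hours 51 minutes layover in Midway → 4:13 AM UTC (Dec 18).
Add 10 hours and 3 minutes leg 4 → 2:16 PM UTC.
Darwin is UTC+9:30, so local arrival = 2:16 PM + 9:30 = 11:46 PM on Dec 18.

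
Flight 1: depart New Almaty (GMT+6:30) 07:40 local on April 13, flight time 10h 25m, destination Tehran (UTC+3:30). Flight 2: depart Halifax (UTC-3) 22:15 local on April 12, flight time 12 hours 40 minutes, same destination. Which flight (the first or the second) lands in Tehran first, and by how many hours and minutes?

the first, by 2 hours 20 minutes

Flight 1 in UTC: 07:40 − 6:30 = 01:10 on Apr 13.
+10 hours and 25 minutes → arrive 11:35 UTC on Apr 13.
Flight 2 in UTC: 22:15 + 3:00 = 01:15 on Apr 13.
+12 hours 40 minutes → arrive 13:55 UTC on Apr 13.
Flight 1 lands earlier by 2 hours 20 minutes.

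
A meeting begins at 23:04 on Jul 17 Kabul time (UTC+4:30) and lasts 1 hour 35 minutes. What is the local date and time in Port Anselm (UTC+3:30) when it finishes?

Port Anselm is 1:00 behind Kabul.
After 1 hour 35 minutes it is 00:39 (Jul 18) in Kabul.
Shift by the zone difference: 00:39 − 1:00 = 23:39 on Jul 17 in Port Anselm.

23:39 on July 17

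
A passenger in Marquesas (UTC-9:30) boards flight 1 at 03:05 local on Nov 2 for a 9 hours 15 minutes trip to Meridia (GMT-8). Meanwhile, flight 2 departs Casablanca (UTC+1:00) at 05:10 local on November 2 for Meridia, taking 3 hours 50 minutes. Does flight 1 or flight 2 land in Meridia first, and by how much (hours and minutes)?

Flight 1 in UTC: 03:05 + 9:30 = 12:35 on Nov 2.
+9 hours and 15 minutes → arrive 21:50 UTC on Nov 2.
Flight 2 in UTC: 05:10 − 1:00 = 04:10 on Nov 2.
+3 hours and 50 minutes → arrive 08:00 UTC on Nov 2.
Flight 2 lands earlier by 13 hours 50 minutes.

the second, by 13 hours 50 minutes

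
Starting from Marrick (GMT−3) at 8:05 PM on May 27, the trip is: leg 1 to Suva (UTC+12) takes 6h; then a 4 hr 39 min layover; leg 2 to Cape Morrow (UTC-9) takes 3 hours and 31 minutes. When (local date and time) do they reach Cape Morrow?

4:15 AM on May 28

Convert departure to UTC: 8:05 PM + 3:00 = 11:05 PM UTC on May 27.
Add 6 hours leg 1 → 5:05 AM UTC (May 28).
Add 4 hours 39 minutes layover in Suva → 9:44 AM UTC.
Add 3 hours and 31 minutes leg 2 → 1:15 PM UTC.
Cape Morrow is UTC−9:00, so local arrival = 1:15 PM − 9:00 = 4:15 AM on May 28.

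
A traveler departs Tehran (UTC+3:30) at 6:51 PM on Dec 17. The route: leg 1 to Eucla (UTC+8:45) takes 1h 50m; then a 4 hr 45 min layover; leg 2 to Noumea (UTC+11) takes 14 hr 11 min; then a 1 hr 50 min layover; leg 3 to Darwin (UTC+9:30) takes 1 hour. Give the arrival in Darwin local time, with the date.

12:27 AM on Dec 19

Convert departure to UTC: 6:51 PM − 3:30 = 3:21 PM UTC on Dec 17.
Add 1 hour 50 minutes leg 1 → 5:11 PM UTC.
Add 4 hours and 45 minutes layover in Eucla → 9:56 PM UTC.
Add 14 hours and 11 minutes leg 2 → 12:07 PM UTC (Dec 18).
Add 1 hour and 50 minutes layover in Noumea → 1:57 PM UTC.
Add 1 hour leg 3 → 2:57 PM UTC.
Darwin is UTC+9:30, so local arrival = 2:57 PM + 9:30 = 12:27 AM on Dec 19.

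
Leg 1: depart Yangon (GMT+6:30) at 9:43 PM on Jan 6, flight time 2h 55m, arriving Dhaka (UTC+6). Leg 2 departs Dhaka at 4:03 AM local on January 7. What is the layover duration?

3 hours 55 minutes

Convert departure to UTC: 9:43 PM − 6:30 = 3:13 PM UTC on Jan 6.
Add 2 hours and 55 minutes flight time → 6:08 PM UTC.
Dhaka is UTC+6:00, so local arrival = 6:08 PM + 6:00 = 12:08 AM on Jan 7.
Layover = 4:03 AM − 12:08 AM = 3 hours 55 minutes.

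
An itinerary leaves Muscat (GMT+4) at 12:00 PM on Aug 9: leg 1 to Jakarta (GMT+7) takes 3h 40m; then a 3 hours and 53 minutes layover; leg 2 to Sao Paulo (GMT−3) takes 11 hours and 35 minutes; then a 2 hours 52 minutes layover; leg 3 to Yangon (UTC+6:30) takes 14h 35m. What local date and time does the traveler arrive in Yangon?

Convert departure to UTC: 12:00 PM − 4:00 = 8:00 AM UTC on Aug 9.
Add 3 hours 40 minutes leg 1 → 11:40 AM UTC.
Add 3 hours 53 minutes layover in Jakarta → 3:33 PM UTC.
Add 11 hours and 35 minutes leg 2 → 3:08 AM UTC (Aug 10).
Add 2 hours 52 minutes layover in Sao Paulo → 6:00 AM UTC.
Add 14 hours and 35 minutes leg 3 → 8:35 PM UTC.
Yangon is UTC+6:30, so local arrival = 8:35 PM + 6:30 = 3:05 AM on Aug 11.

3:05 AM on Aug 11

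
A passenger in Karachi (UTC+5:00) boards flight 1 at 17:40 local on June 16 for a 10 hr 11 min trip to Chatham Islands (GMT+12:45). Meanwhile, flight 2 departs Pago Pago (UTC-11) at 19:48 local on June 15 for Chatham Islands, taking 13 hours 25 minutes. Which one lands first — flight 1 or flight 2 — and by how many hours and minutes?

the second, by 2 hours 38 minutes

Flight 1 in UTC: 17:40 − 5:00 = 12:40 on Jun 16.
+10 hours 11 minutes → arrive 22:51 UTC on Jun 16.
Flight 2 in UTC: 19:48 + 11:00 = 06:48 on Jun 16.
+13 hours and 25 minutes → arrive 20:13 UTC on Jun 16.
Flight 2 lands earlier by 2 hours 38 minutes.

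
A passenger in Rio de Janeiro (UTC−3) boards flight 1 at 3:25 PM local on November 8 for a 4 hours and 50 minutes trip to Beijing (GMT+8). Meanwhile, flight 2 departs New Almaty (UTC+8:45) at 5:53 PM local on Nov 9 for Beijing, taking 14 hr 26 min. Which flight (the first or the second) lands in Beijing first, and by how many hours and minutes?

the first, by 24 hours 19 minutes

Flight 1 in UTC: 3:25 PM + 3:00 = 6:25 PM on Nov 8.
+4 hours and 50 minutes → arrive 11:15 PM UTC on Nov 8.
Flight 2 in UTC: 5:53 PM − 8:45 = 9:08 AM on Nov 9.
+14 hours and 26 minutes → arrive 11:34 PM UTC on Nov 9.
Flight 1 lands earlier by 24 hours 19 minutes.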